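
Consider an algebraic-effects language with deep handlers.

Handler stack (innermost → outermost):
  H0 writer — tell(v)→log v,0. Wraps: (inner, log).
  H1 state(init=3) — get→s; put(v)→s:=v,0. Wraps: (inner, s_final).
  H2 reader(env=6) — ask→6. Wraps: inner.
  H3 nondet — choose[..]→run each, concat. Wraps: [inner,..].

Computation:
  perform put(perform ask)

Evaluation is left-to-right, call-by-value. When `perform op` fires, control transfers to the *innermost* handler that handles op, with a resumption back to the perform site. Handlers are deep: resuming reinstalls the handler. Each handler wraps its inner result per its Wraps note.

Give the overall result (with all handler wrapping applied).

Evaluation trace:
ask @ H2 ⇒ 6
put(6) @ H1 ⇒ s:=6
H0 returns (0, ())
H1 returns ((0, ()), 6)
H2 returns ((0, ()), 6)
H3 returns [((0, ()), 6)]
= [((0, ()), 6)]

Answer: [((0, ()), 6)]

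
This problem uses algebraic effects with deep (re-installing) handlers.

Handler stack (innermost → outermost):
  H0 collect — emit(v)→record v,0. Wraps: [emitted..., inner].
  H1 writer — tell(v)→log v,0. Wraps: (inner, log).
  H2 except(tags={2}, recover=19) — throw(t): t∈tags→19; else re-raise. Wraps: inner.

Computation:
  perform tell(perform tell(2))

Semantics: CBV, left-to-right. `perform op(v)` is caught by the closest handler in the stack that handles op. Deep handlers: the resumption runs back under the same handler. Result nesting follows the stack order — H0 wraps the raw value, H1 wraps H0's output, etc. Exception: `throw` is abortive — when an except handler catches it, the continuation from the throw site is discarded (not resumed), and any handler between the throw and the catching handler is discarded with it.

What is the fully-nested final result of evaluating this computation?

Working:
tell(2) @ H1 ⇒ log+=2
tell(0) @ H1 ⇒ log+=0
H0 returns [0]
H1 returns ([0], (2, 0))
H2 returns ([0], (2, 0))
= ([0], (2, 0))

Answer: ([0], (2, 0))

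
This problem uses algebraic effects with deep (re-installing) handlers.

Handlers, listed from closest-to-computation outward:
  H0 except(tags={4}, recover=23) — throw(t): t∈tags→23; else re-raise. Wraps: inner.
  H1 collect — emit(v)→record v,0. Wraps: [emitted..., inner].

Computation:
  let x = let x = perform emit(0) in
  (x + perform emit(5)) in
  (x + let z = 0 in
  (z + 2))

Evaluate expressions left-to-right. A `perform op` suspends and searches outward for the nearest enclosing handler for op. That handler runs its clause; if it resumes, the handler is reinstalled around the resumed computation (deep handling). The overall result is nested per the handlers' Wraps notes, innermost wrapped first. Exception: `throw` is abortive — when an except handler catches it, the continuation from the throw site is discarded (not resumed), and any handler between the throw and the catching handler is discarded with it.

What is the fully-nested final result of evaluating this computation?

Answer: [0, 5, 2]

Working:
emit(0) @ H1 ⇒ out+=0
emit(5) @ H1 ⇒ out+=5
H0 returns 2
H1 returns [0, 5, 2]
= [0, 5, 2]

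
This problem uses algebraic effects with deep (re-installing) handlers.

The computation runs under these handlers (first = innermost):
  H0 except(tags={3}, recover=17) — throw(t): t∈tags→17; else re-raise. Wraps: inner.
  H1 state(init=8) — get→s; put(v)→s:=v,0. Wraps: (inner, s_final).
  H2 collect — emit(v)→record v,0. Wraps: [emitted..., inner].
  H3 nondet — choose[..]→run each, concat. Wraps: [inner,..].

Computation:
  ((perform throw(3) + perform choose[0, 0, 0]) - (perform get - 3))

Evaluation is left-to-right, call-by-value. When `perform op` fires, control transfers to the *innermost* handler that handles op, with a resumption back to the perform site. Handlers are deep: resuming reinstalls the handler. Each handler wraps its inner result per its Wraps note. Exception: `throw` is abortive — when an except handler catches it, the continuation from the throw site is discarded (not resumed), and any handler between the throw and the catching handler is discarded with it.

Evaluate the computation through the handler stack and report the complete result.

Working:
throw(3) @ H0 caught ⇒ 17
H1 returns (17, 8)
H2 returns [(17, 8)]
H3 returns [[(17, 8)]]
= [[(17, 8)]]

Answer: [[(17, 8)]]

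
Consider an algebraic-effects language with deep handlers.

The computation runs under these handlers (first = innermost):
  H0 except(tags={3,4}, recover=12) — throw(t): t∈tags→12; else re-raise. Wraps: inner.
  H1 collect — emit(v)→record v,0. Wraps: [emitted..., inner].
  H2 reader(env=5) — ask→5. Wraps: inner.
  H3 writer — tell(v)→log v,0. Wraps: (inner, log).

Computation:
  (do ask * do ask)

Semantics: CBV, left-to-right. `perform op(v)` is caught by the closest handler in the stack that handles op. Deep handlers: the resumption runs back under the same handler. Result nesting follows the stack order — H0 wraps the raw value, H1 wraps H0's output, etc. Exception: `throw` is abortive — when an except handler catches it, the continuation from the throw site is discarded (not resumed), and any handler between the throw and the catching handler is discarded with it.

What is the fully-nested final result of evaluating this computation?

Answer: ([25], ())

Step-by-step:
ask @ H2 ⇒ 5
ask @ H2 ⇒ 5
H0 returns 25
H1 returns [25]
H2 returns [25]
H3 returns ([25], ())
= ([25], ())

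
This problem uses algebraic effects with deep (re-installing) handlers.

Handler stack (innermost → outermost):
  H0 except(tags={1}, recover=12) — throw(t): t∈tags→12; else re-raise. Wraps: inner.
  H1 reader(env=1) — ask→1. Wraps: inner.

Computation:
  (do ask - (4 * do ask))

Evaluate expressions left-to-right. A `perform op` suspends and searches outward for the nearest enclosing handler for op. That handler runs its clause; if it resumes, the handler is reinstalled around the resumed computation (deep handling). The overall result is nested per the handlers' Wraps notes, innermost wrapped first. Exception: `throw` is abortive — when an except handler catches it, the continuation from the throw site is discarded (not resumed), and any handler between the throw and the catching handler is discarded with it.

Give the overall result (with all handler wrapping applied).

Working:
ask @ H1 ⇒ 1
ask @ H1 ⇒ 1
H0 returns -3
H1 returns -3
= -3

Answer: -3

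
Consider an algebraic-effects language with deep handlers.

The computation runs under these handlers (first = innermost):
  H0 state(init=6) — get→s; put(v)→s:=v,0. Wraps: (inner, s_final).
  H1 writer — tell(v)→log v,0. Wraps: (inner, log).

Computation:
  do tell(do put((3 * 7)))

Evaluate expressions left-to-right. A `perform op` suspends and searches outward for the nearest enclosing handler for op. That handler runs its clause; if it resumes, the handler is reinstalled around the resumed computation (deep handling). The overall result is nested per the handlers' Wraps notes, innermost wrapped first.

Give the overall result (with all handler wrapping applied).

Evaluation trace:
put(21) @ H0 ⇒ s:=21
tell(0) @ H1 ⇒ log+=0
H0 returns (0, 21)
H1 returns ((0, 21), (0))
= ((0, 21), (0))

Answer: ((0, 21), (0))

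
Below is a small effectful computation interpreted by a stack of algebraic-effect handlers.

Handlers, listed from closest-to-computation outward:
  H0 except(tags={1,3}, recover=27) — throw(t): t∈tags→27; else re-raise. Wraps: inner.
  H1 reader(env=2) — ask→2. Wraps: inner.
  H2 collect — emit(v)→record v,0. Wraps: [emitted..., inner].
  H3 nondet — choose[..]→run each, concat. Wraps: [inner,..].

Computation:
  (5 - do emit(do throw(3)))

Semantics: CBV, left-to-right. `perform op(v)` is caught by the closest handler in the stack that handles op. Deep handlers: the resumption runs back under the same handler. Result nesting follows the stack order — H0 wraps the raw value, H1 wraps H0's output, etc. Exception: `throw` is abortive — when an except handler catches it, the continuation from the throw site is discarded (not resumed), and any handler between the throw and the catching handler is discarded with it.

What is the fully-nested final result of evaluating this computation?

Step-by-step:
throw(3) @ H0 caught ⇒ 27
H1 returns 27
H2 returns [27]
H3 returns [[27]]
= [[27]]

Answer: [[27]]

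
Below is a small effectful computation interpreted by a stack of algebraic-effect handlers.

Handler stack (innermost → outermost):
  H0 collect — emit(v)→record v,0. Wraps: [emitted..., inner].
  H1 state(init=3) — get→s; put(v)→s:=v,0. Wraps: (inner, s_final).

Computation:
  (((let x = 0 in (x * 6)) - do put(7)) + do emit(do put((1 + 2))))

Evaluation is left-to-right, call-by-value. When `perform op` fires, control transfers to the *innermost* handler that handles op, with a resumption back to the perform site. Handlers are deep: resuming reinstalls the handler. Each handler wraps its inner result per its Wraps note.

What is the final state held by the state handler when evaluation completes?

Answer: 3

Evaluation trace:
put(7) @ H1 ⇒ s:=7
put(3) @ H1 ⇒ s:=3
emit(0) @ H0 ⇒ out+=0
H0 returns [0, 0]
H1 returns ([0, 0], 3)
= ([0, 0], 3)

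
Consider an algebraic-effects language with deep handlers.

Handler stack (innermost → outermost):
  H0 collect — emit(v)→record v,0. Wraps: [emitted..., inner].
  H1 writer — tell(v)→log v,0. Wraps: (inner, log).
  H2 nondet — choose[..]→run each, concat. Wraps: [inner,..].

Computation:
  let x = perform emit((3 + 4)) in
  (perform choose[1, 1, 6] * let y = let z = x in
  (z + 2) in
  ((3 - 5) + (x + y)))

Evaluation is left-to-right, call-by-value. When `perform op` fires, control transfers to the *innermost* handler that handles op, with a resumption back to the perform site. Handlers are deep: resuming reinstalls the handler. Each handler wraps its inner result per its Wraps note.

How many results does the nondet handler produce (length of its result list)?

Answer: 3

Working:
emit(7) @ H0 ⇒ out+=7
choose[1, 1, 6] @ H2
  branch[0] choose=1:
    H0 returns [7, 0]
    H1 returns ([7, 0], ())
    H2 returns [([7, 0], ())]
  branch[1] choose=1:
    H0 returns [7, 0]
    H1 returns ([7, 0], ())
    H2 returns [([7, 0], ())]
  branch[2] choose=6:
    H0 returns [7, 0]
    H1 returns ([7, 0], ())
    H2 returns [([7, 0], ())]
= [([7, 0], ()), ([7, 0], ()), ([7, 0], ())]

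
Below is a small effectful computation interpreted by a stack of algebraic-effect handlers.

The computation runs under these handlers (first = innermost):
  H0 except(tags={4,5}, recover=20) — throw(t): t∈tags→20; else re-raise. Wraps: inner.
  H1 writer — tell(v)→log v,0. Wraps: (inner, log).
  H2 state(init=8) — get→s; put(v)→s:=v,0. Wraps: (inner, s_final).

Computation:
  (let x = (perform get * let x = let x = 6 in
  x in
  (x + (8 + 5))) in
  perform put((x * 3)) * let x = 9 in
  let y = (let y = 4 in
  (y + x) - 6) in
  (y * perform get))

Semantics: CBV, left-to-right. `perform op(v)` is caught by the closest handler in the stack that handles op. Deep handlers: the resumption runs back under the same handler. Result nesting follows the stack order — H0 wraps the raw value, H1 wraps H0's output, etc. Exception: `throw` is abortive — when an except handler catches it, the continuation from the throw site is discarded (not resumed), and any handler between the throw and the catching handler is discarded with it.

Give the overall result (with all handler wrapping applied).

Step-by-step:
get @ H2 ⇒ 8
put(456) @ H2 ⇒ s:=456
get @ H2 ⇒ 456
H0 returns 0
H1 returns (0, ())
H2 returns ((0, ()), 456)
= ((0, ()), 456)

Answer: ((0, ()), 456)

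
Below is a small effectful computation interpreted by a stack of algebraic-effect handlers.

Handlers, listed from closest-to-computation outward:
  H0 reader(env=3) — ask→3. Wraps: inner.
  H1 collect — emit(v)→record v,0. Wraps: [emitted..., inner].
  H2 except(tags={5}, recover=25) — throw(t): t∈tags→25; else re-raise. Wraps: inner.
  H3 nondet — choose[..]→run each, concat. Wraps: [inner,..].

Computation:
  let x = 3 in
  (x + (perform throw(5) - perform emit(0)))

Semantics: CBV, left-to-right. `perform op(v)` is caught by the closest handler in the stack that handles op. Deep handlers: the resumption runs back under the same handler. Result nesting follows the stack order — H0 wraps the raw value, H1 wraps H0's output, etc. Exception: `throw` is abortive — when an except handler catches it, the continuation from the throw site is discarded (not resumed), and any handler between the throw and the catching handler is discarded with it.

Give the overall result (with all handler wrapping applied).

Answer: [25]

Step-by-step:
throw(5) @ H2 caught ⇒ 25
H3 returns [25]
= [25]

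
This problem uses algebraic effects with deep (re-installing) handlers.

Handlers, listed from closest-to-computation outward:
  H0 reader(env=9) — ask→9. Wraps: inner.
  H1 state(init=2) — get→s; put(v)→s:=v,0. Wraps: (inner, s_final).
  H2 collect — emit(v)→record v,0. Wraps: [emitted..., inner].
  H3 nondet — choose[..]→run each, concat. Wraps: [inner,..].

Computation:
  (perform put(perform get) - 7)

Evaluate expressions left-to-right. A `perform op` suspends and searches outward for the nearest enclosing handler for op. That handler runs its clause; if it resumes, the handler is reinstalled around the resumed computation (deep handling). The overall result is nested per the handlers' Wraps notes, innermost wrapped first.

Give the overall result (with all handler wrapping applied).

Answer: [[(-7, 2)]]

Step-by-step:
get @ H1 ⇒ 2
put(2) @ H1 ⇒ s:=2
H0 returns -7
H1 returns (-7, 2)
H2 returns [(-7, 2)]
H3 returns [[(-7, 2)]]
= [[(-7, 2)]]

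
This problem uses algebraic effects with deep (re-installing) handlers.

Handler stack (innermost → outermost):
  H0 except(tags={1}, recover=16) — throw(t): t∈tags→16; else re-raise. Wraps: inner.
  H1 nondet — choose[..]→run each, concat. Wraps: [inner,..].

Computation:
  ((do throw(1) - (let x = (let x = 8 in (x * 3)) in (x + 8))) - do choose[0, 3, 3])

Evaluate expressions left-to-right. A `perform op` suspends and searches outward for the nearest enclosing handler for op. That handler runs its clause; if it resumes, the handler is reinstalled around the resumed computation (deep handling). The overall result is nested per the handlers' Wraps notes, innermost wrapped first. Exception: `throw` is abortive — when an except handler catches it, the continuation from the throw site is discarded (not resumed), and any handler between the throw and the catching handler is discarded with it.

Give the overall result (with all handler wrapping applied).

Answer: [16]

Evaluation trace:
throw(1) @ H0 caught ⇒ 16
H1 returns [16]
= [16]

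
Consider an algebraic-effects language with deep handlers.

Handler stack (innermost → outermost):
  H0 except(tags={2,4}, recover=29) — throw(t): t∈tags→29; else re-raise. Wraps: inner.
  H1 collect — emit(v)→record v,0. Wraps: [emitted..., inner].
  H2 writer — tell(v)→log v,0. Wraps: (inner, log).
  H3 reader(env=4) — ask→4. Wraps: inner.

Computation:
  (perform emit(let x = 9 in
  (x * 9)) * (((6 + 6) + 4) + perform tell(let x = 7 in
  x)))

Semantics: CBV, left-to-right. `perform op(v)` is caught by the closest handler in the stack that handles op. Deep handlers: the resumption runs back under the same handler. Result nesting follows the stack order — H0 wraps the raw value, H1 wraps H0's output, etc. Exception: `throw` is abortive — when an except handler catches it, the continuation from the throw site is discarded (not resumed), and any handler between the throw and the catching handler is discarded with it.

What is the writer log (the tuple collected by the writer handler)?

Answer: (7)

Evaluation trace:
emit(81) @ H1 ⇒ out+=81
tell(7) @ H2 ⇒ log+=7
H0 returns 0
H1 returns [81, 0]
H2 returns ([81, 0], (7))
H3 returns ([81, 0], (7))
= ([81, 0], (7))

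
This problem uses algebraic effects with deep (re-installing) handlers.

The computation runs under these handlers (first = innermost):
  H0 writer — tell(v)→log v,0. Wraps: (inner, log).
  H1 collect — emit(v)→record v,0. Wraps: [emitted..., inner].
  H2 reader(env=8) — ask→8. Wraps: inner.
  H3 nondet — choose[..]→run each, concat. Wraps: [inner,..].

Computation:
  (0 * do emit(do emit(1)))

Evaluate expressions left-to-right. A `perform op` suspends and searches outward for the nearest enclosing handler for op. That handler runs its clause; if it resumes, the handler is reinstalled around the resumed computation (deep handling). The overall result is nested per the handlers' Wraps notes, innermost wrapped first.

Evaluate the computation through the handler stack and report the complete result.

Step-by-step:
emit(1) @ H1 ⇒ out+=1
emit(0) @ H1 ⇒ out+=0
H0 returns (0, ())
H1 returns [1, 0, (0, ())]
H2 returns [1, 0, (0, ())]
H3 returns [[1, 0, (0, ())]]
= [[1, 0, (0, ())]]

Answer: [[1, 0, (0, ())]]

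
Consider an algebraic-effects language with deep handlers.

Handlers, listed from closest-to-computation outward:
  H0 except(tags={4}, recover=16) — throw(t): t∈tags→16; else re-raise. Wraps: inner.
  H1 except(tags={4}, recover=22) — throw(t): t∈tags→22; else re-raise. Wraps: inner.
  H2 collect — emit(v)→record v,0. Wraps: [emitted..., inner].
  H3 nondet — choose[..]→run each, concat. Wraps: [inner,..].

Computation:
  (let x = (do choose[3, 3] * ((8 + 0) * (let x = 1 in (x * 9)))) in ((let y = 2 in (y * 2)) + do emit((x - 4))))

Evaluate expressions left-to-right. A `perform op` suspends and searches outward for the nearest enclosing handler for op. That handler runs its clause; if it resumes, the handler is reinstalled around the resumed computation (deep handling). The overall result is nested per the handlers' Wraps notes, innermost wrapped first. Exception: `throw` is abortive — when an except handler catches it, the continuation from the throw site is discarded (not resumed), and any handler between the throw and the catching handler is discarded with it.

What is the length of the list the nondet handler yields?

Answer: 2

Working:
choose[3, 3] @ H3
  branch[0] choose=3:
    emit(212) @ H2 ⇒ out+=212
    H0 returns 4
    H1 returns 4
    H2 returns [212, 4]
    H3 returns [[212, 4]]
  branch[1] choose=3:
    emit(212) @ H2 ⇒ out+=212
    H0 returns 4
    H1 returns 4
    H2 returns [212, 4]
    H3 returns [[212, 4]]
= [[212, 4], [212, 4]]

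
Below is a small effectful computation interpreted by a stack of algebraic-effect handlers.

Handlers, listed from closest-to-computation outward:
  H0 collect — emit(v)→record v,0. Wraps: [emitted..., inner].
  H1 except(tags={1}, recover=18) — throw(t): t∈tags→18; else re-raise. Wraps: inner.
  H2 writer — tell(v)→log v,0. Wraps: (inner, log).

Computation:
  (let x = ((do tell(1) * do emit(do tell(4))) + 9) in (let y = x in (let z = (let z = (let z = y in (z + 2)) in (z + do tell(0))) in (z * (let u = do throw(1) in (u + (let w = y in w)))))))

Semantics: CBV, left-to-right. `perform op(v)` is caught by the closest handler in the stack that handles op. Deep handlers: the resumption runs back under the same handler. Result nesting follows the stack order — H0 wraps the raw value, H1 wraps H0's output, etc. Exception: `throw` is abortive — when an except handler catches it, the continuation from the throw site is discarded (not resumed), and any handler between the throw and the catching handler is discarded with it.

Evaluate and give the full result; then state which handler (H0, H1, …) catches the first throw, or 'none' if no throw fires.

Answer: (18, (1, 4, 0)) ; first throw caught by: H1

Evaluation trace:
tell(1) @ H2 ⇒ log+=1
tell(4) @ H2 ⇒ log+=4
emit(0) @ H0 ⇒ out+=0
tell(0) @ H2 ⇒ log+=0
throw(1) @ H1 caught ⇒ 18
H2 returns (18, (1, 4, 0))
= (18, (1, 4, 0))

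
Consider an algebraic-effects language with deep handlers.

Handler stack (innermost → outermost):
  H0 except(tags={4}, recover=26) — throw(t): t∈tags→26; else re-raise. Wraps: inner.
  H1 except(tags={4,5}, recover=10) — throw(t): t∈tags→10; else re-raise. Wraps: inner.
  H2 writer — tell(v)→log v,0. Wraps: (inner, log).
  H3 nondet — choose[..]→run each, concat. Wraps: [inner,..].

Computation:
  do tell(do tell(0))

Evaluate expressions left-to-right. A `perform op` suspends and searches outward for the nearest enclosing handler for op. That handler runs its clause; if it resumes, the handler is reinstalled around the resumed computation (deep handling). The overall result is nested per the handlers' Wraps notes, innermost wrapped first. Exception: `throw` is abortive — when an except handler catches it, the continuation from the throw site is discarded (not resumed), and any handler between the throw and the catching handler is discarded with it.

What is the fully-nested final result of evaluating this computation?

Working:
tell(0) @ H2 ⇒ log+=0
tell(0) @ H2 ⇒ log+=0
H0 returns 0
H1 returns 0
H2 returns (0, (0, 0))
H3 returns [(0, (0, 0))]
= [(0, (0, 0))]

Answer: [(0, (0, 0))]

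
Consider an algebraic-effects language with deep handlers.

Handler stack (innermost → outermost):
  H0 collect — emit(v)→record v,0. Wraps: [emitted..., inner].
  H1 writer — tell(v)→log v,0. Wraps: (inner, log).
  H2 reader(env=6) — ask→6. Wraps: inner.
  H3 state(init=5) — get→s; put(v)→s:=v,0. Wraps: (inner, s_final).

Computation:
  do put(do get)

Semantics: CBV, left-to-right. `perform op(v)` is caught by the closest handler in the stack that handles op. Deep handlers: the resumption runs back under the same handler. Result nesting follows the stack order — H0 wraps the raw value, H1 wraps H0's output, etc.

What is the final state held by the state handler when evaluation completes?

Answer: 5

Step-by-step:
get @ H3 ⇒ 5
put(5) @ H3 ⇒ s:=5
H0 returns [0]
H1 returns ([0], ())
H2 returns ([0], ())
H3 returns (([0], ()), 5)
= (([0], ()), 5)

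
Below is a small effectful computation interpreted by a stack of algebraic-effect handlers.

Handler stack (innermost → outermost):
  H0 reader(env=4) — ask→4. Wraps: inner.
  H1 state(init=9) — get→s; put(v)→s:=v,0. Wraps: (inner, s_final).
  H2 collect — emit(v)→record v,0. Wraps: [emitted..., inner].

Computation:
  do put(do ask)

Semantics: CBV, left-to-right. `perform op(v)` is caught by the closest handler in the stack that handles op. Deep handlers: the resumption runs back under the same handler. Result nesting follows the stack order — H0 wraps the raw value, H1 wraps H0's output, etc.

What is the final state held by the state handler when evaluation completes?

Evaluation trace:
ask @ H0 ⇒ 4
put(4) @ H1 ⇒ s:=4
H0 returns 0
H1 returns (0, 4)
H2 returns [(0, 4)]
= [(0, 4)]

Answer: 4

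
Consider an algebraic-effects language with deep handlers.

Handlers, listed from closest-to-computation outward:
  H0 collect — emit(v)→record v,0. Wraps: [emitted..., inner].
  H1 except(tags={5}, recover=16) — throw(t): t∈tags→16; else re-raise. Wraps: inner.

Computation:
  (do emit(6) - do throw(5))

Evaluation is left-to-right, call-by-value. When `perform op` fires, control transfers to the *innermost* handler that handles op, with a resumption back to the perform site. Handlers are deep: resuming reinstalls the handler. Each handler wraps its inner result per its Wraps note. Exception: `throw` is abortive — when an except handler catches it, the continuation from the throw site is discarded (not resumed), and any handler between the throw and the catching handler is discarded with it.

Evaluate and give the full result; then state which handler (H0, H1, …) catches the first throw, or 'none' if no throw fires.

Answer: 16 ; first throw caught by: H1

Step-by-step:
emit(6) @ H0 ⇒ out+=6
throw(5) @ H1 caught ⇒ 16
= 16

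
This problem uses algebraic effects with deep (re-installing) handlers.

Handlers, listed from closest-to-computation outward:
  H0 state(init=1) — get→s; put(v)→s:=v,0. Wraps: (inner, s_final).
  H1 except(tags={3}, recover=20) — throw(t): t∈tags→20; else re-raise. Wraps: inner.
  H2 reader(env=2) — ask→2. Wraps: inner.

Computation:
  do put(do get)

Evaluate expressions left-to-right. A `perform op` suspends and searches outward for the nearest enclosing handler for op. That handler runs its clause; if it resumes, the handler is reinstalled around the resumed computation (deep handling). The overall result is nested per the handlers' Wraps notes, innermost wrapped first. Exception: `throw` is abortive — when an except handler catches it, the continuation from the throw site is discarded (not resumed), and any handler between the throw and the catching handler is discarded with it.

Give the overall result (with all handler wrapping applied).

Step-by-step:
get @ H0 ⇒ 1
put(1) @ H0 ⇒ s:=1
H0 returns (0, 1)
H1 returns (0, 1)
H2 returns (0, 1)
= (0, 1)

Answer: (0, 1)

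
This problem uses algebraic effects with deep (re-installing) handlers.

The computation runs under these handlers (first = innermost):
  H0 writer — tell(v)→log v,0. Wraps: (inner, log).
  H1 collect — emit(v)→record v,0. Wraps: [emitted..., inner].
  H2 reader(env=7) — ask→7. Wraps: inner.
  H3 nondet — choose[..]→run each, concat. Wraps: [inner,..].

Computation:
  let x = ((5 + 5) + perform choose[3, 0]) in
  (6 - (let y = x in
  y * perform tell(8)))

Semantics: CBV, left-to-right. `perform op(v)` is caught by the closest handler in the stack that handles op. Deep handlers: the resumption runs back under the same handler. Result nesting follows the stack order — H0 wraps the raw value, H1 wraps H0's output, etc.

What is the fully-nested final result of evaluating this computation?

Answer: [[(6, (8))], [(6, (8))]]

Working:
choose[3, 0] @ H3
  branch[0] choose=3:
    tell(8) @ H0 ⇒ log+=8
    H0 returns (6, (8))
    H1 returns [(6, (8))]
    H2 returns [(6, (8))]
    H3 returns [[(6, (8))]]
  branch[1] choose=0:
    tell(8) @ H0 ⇒ log+=8
    H0 returns (6, (8))
    H1 returns [(6, (8))]
    H2 returns [(6, (8))]
    H3 returns [[(6, (8))]]
= [[(6, (8))], [(6, (8))]]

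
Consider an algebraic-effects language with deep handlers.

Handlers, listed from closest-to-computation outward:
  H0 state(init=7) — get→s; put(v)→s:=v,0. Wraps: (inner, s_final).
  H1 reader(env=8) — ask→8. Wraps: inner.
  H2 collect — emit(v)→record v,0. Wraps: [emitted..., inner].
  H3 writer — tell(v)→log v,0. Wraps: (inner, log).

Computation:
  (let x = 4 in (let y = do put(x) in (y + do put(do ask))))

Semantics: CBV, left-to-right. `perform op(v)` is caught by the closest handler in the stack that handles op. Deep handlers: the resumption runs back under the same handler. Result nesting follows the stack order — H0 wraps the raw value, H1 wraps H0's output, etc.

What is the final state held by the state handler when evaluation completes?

Answer: 8

Working:
put(4) @ H0 ⇒ s:=4
ask @ H1 ⇒ 8
put(8) @ H0 ⇒ s:=8
H0 returns (0, 8)
H1 returns (0, 8)
H2 returns [(0, 8)]
H3 returns ([(0, 8)], ())
= ([(0, 8)], ())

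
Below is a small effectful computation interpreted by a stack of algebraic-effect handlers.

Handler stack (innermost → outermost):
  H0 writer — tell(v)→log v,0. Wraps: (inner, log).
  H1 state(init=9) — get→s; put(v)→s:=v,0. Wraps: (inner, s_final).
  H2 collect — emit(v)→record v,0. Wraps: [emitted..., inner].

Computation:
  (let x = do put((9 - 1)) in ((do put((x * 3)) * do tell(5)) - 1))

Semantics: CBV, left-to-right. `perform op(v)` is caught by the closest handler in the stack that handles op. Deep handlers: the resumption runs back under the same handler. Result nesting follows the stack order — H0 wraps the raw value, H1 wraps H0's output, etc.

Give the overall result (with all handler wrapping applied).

Step-by-step:
put(8) @ H1 ⇒ s:=8
put(0) @ H1 ⇒ s:=0
tell(5) @ H0 ⇒ log+=5
H0 returns (-1, (5))
H1 returns ((-1, (5)), 0)
H2 returns [((-1, (5)), 0)]
= [((-1, (5)), 0)]

Answer: [((-1, (5)), 0)]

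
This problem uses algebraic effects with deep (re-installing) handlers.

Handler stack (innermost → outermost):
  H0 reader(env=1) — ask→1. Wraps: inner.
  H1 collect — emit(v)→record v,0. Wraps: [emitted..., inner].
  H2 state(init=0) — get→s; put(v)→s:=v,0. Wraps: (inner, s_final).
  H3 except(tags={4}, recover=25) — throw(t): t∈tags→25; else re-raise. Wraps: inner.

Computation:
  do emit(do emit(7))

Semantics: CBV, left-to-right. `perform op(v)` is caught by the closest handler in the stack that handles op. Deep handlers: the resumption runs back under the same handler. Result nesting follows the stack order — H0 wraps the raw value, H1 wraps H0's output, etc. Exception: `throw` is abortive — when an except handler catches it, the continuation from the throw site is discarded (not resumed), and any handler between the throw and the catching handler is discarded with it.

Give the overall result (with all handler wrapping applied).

Evaluation trace:
emit(7) @ H1 ⇒ out+=7
emit(0) @ H1 ⇒ out+=0
H0 returns 0
H1 returns [7, 0, 0]
H2 returns ([7, 0, 0], 0)
H3 returns ([7, 0, 0], 0)
= ([7, 0, 0], 0)

Answer: ([7, 0, 0], 0)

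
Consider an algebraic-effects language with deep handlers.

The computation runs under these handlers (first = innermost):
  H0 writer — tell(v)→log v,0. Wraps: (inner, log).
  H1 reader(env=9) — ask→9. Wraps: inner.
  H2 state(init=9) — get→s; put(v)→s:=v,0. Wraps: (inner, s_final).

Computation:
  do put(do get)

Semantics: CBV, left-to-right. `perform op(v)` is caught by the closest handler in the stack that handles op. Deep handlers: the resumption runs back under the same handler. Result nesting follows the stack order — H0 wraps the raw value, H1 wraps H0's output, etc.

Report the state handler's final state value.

Answer: 9

Evaluation trace:
get @ H2 ⇒ 9
put(9) @ H2 ⇒ s:=9
H0 returns (0, ())
H1 returns (0, ())
H2 returns ((0, ()), 9)
= ((0, ()), 9)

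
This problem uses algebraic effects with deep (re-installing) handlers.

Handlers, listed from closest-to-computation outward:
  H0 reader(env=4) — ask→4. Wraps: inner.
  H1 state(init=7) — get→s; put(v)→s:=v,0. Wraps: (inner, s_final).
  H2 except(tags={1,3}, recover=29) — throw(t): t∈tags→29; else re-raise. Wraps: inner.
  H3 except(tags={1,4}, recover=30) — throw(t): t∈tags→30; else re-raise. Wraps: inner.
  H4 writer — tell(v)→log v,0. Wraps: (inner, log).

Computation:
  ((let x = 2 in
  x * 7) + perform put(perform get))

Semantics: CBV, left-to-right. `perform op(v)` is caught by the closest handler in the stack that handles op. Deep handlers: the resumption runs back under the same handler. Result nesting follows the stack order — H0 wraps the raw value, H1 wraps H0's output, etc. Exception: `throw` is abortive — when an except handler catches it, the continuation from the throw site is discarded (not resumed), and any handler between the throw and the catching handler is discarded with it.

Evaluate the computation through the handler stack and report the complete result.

Answer: ((14, 7), ())

Step-by-step:
get @ H1 ⇒ 7
put(7) @ H1 ⇒ s:=7
H0 returns 14
H1 returns (14, 7)
H2 returns (14, 7)
H3 returns (14, 7)
H4 returns ((14, 7), ())
= ((14, 7), ())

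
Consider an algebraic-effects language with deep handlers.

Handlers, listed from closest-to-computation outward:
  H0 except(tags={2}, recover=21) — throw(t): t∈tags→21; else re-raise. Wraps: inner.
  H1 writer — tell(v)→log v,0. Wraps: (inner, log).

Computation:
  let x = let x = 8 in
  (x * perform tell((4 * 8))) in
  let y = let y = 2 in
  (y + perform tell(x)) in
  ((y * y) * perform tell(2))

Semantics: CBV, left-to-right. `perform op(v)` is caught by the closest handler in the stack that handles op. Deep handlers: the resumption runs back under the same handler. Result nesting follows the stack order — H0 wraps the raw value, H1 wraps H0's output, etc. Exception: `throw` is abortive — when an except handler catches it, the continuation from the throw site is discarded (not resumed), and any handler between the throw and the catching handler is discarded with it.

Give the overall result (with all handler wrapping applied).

Answer: (0, (32, 0, 2))

Evaluation trace:
tell(32) @ H1 ⇒ log+=32
tell(0) @ H1 ⇒ log+=0
tell(2) @ H1 ⇒ log+=2
H0 returns 0
H1 returns (0, (32, 0, 2))
= (0, (32, 0, 2))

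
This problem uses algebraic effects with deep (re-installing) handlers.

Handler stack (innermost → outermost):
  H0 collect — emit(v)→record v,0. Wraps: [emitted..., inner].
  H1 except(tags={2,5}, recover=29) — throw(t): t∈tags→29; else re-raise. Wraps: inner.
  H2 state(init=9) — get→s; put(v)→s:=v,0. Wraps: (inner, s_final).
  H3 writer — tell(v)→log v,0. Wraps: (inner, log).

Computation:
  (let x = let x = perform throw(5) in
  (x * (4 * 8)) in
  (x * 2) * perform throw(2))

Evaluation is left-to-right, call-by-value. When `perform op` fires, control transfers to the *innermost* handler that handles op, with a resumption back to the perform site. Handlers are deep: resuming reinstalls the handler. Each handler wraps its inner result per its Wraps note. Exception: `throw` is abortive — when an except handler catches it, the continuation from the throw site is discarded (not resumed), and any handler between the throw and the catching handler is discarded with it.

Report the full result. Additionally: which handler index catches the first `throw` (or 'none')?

Step-by-step:
throw(5) @ H1 caught ⇒ 29
H2 returns (29, 9)
H3 returns ((29, 9), ())
= ((29, 9), ())

Answer: ((29, 9), ()) ; first throw caught by: H1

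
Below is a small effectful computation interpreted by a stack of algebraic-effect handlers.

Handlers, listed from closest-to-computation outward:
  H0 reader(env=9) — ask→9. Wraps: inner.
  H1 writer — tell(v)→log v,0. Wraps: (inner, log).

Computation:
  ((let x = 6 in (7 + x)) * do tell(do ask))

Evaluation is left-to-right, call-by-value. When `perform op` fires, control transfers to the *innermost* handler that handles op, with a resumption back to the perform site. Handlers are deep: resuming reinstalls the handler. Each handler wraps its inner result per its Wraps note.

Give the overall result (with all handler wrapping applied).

Answer: (0, (9))

Evaluation trace:
ask @ H0 ⇒ 9
tell(9) @ H1 ⇒ log+=9
H0 returns 0
H1 returns (0, (9))
= (0, (9))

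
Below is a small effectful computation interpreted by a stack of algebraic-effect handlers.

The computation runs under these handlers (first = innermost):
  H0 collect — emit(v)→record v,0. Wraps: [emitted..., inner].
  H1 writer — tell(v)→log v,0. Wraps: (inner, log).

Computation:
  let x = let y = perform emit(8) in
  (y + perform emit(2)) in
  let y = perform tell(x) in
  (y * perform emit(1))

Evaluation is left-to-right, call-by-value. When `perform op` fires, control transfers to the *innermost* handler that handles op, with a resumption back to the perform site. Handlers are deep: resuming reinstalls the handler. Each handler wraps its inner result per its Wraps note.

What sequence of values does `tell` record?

Answer: (0)

Working:
emit(8) @ H0 ⇒ out+=8
emit(2) @ H0 ⇒ out+=2
tell(0) @ H1 ⇒ log+=0
emit(1) @ H0 ⇒ out+=1
H0 returns [8, 2, 1, 0]
H1 returns ([8, 2, 1, 0], (0))
= ([8, 2, 1, 0], (0))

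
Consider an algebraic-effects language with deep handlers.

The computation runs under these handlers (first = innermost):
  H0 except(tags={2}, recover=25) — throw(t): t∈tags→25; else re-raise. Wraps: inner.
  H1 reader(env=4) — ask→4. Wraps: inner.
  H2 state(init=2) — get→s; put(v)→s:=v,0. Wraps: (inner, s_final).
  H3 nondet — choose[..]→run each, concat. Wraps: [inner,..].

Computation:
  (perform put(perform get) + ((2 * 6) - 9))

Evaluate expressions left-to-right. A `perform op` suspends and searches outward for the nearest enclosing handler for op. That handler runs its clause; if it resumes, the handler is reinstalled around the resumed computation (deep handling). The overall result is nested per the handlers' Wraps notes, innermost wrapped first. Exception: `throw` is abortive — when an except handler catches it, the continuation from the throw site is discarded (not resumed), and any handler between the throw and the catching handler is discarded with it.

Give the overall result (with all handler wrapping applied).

Evaluation trace:
get @ H2 ⇒ 2
put(2) @ H2 ⇒ s:=2
H0 returns 3
H1 returns 3
H2 returns (3, 2)
H3 returns [(3, 2)]
= [(3, 2)]

Answer: [(3, 2)]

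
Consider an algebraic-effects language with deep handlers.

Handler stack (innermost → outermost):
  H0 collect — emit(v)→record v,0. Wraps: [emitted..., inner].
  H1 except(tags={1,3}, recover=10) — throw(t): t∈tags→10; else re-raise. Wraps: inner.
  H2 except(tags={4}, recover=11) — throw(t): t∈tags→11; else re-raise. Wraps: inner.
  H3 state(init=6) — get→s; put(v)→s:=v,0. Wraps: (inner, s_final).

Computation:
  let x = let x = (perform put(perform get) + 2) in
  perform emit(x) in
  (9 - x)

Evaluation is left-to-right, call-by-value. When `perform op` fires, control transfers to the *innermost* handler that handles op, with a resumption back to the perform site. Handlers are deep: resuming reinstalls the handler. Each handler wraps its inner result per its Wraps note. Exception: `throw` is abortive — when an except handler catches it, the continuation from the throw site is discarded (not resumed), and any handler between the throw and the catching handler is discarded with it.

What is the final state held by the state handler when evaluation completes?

Answer: 6

Step-by-step:
get @ H3 ⇒ 6
put(6) @ H3 ⇒ s:=6
emit(2) @ H0 ⇒ out+=2
H0 returns [2, 9]
H1 returns [2, 9]
H2 returns [2, 9]
H3 returns ([2, 9], 6)
= ([2, 9], 6)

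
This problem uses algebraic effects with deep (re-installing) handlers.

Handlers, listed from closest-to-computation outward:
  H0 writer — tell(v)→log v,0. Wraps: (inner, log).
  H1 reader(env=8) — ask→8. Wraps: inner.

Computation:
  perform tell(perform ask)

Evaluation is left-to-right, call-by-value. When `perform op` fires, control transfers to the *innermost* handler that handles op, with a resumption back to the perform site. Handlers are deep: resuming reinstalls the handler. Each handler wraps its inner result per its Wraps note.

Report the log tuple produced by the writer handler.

Working:
ask @ H1 ⇒ 8
tell(8) @ H0 ⇒ log+=8
H0 returns (0, (8))
H1 returns (0, (8))
= (0, (8))

Answer: (8)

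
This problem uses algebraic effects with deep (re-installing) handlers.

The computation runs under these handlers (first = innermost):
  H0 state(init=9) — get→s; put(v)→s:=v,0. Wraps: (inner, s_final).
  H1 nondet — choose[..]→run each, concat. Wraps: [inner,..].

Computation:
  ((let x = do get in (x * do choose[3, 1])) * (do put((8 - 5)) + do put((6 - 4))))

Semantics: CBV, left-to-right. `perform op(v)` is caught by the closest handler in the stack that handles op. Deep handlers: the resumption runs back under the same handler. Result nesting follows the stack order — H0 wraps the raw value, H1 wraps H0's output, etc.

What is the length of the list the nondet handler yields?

Answer: 2

Evaluation trace:
get @ H0 ⇒ 9
choose[3, 1] @ H1
  branch[0] choose=3:
    put(3) @ H0 ⇒ s:=3
    put(2) @ H0 ⇒ s:=2
    H0 returns (0, 2)
    H1 returns [(0, 2)]
  branch[1] choose=1:
    put(3) @ H0 ⇒ s:=3
    put(2) @ H0 ⇒ s:=2
    H0 returns (0, 2)
    H1 returns [(0, 2)]
= [(0, 2), (0, 2)]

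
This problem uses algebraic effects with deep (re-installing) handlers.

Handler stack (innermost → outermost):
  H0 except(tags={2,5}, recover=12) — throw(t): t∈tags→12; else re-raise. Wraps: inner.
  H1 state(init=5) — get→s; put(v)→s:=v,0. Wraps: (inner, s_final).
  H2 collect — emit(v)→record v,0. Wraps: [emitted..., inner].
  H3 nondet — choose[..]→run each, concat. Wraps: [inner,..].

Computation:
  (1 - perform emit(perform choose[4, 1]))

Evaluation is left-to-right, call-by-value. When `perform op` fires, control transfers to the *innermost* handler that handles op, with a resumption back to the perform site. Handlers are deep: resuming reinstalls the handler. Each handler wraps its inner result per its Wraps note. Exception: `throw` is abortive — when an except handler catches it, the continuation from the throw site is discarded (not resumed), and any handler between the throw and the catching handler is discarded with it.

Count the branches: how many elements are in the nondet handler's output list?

Evaluation trace:
choose[4, 1] @ H3
  branch[0] choose=4:
    emit(4) @ H2 ⇒ out+=4
    H0 returns 1
    H1 returns (1, 5)
    H2 returns [4, (1, 5)]
    H3 returns [[4, (1, 5)]]
  branch[1] choose=1:
    emit(1) @ H2 ⇒ out+=1
    H0 returns 1
    H1 returns (1, 5)
    H2 returns [1, (1, 5)]
    H3 returns [[1, (1, 5)]]
= [[4, (1, 5)], [1, (1, 5)]]

Answer: 2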